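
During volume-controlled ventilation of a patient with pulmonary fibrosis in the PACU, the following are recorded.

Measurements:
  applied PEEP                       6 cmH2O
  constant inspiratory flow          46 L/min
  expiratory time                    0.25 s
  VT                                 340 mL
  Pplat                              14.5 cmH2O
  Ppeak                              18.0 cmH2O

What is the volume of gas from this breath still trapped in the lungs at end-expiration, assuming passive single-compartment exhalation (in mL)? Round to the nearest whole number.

Flow: 46 L/min ÷ 60 = 0.7667 L/s.
R = (PIP − Pplat)/V̇ = (18.0 − 14.5) / 0.7667 = 3.5/0.7667 = 4.565 cmH2O·s/L.
C = Vt/(Pplat − PEEP) = 340.0 / (14.5 − 6) = 340.0/8.5 = 40.0 mL/cmH2O.
τ = R × C = 4.565 × 0.04 L/cmH2O = 0.1826 s.
Fraction remaining = e^(−Te/τ) = e^(−0.25/0.1826) = 0.2543.
Trapped volume = 340.0 × 0.2543 = 86.462 mL.

86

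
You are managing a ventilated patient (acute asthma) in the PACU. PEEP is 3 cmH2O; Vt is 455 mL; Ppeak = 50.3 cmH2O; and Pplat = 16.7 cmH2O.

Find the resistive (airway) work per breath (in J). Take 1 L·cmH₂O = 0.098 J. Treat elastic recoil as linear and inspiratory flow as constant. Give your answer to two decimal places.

With constant inspiratory flow the resistive pressure is constant at PIP − Pplat = 50.3 − 16.7 = 33.6 cmH2O, so resistive work = 33.6 × 0.455 = 15.288 L·cmH2O.
× 0.098 J/(L·cmH2O) → 1.498 J.

1.50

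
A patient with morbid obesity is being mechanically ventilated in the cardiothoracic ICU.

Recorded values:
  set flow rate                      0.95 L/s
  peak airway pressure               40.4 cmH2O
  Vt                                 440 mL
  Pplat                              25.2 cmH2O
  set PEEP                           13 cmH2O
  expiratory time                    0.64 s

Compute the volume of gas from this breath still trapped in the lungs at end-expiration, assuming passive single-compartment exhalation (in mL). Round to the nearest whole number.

R = (PIP − Pplat)/V̇ = (40.4 − 25.2) / 0.95 = 15.2/0.95 = 16.0 cmH2O·s/L.
C = Vt/(Pplat − PEEP) = 440.0 / (25.2 − 13) = 440.0/12.2 = 36.066 mL/cmH2O.
τ = R × C = 16.0 × 0.03607 L/cmH2O = 0.5771 s.
Fraction remaining = e^(−Te/τ) = e^(−0.64/0.5771) = 0.3299.
Trapped volume = 440.0 × 0.3299 = 145.16 mL.

145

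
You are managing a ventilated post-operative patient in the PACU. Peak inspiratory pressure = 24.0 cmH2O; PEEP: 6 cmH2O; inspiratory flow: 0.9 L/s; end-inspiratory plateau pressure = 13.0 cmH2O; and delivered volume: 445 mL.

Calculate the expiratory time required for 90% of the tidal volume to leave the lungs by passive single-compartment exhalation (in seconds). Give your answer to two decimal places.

R = (PIP − Pplat)/V̇ = (24.0 − 13.0) / 0.9 = 11.0/0.9 = 12.222 cmH2O·s/L.
C = Vt/(Pplat − PEEP) = 445.0 / (13.0 − 6) = 445.0/7.0 = 63.571 mL/cmH2O.
τ = R × C = 12.222 × 0.06357 L/cmH2O = 0.777 s.
t = −τ·ln(1 − 0.90) = −0.777·ln(0.1) = 1.789 s.

1.79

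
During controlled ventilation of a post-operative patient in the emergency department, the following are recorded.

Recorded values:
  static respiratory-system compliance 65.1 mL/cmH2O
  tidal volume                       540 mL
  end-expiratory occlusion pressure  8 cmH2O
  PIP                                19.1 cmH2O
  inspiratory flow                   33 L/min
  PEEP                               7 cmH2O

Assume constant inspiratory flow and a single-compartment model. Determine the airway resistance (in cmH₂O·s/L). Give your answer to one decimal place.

5.1

Flow: 33 L/min ÷ 60 = 0.55 L/s.
Total PEEP = 8 cmH2O (set 7 + intrinsic 1); this is the baseline alveolar pressure.
Equation of motion (constant flow): PIP = Vt/C + R·V̇ + PEEP.
R·V̇ = PIP − Vt/C − PEEP = 19.1 − 540/65.1 − 8 = 19.1 − 8.295 − 8 = 2.805 cmH2O.
R = 2.805 / 0.55 = 5.1 cmH2O·s/L.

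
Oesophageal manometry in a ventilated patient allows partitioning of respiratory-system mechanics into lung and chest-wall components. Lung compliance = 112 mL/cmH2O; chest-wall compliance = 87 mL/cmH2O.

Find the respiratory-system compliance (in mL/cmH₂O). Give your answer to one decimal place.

Lung and chest wall are elastances in series: 1/Crs = 1/CL + 1/Ccw.
1/Crs = 1/112 + 1/87 = 0.02042.
Crs = 48.972 mL/cmH2O.

49.0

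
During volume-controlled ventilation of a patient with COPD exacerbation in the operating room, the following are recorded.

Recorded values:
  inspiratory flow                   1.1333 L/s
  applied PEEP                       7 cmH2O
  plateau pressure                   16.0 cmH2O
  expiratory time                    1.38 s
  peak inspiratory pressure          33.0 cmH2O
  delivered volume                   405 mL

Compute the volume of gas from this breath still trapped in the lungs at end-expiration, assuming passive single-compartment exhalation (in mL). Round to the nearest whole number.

52

R = (PIP − Pplat)/V̇ = (33.0 − 16.0) / 1.1333 = 17.0/1.1333 = 15.0 cmH2O·s/L.
C = Vt/(Pplat − PEEP) = 405.0 / (16.0 − 7) = 405.0/9.0 = 45.0 mL/cmH2O.
τ = R × C = 15.0 × 0.045 L/cmH2O = 0.675 s.
Fraction remaining = e^(−Te/τ) = e^(−1.38/0.675) = 0.1295.
Trapped volume = 405.0 × 0.1295 = 52.448 mL.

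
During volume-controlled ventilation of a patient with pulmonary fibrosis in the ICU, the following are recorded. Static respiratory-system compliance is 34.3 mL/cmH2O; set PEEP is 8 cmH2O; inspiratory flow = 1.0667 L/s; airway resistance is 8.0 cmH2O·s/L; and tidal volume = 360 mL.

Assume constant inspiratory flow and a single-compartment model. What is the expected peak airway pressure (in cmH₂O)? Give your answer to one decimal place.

Equation of motion (constant flow): PIP = Vt/C + R·V̇ + PEEP.
PIP = 360/34.3 + 8.0×1.0667 + 8 = 10.496 + 8.534 + 8 = 27.03 cmH2O.

27.0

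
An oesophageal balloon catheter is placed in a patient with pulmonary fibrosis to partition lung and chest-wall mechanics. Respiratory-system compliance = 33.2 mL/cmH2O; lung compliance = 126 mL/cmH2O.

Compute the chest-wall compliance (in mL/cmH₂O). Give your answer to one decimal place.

45.1

1/Ccw = 1/Crs − 1/CL.
1/Ccw = 1/33.2 − 1/126 = 0.02218.
Ccw = 45.086 mL/cmH2O.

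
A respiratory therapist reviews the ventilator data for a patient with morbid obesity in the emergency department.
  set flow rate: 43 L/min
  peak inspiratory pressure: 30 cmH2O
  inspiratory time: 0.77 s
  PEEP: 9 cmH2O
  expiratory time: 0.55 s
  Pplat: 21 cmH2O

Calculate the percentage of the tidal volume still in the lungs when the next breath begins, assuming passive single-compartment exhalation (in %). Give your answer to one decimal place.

Flow: 43 L/min ÷ 60 = 0.7167 L/s.
Vt = flow × Ti = 0.7167 L/s × 0.77 s × 1000 mL/L = 551.86 mL.
R = (PIP − Pplat)/V̇ = (30 − 21) / 0.7167 = 9.0/0.7167 = 12.558 cmH2O·s/L.
C = Vt/(Pplat − PEEP) = 551.86 / (21 − 9) = 551.86/12.0 = 45.988 mL/cmH2O.
τ = R × C = 12.558 × 0.04599 L/cmH2O = 0.5775 s.
Fraction remaining at end-expiration = e^(−Te/τ) = e^(−0.55/0.5775) = 0.3858 → 38.58%.

38.6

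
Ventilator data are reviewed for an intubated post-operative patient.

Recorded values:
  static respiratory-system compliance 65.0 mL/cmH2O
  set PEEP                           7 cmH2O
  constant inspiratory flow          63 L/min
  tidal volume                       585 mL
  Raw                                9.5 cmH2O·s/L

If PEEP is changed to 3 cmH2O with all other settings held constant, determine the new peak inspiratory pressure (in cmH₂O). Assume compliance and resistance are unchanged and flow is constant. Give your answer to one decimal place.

Flow: 63 L/min ÷ 60 = 1.05 L/s.
PIP = Vt/C + R·V̇ + PEEP (constant-flow equation of motion).
Only the baseline term changes: ΔPIP = ΔPEEP = 3 − 7 = -4.0 cmH2O.
Original PIP = 585/65.0 + 9.5×1.05 + 7 = 25.975 cmH2O; new PIP = 25.975 + (-4.0) = 21.975 cmH2O.

22.0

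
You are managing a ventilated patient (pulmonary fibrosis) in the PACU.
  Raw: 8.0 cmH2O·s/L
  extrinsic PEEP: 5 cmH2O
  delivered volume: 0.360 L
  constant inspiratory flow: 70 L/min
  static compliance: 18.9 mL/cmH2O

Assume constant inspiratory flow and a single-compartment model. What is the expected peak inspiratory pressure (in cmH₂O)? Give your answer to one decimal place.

33.4

Flow: 70 L/min ÷ 60 = 1.1667 L/s.
Equation of motion (constant flow): PIP = Vt/C + R·V̇ + PEEP.
PIP = 360/18.9 + 8.0×1.1667 + 5 = 19.048 + 9.334 + 5 = 33.382 cmH2O.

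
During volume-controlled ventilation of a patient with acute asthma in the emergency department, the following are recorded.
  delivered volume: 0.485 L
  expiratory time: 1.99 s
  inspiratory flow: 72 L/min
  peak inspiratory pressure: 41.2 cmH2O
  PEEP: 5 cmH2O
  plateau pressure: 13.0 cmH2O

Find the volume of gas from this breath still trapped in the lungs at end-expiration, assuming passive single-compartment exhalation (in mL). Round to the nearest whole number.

Flow: 72 L/min ÷ 60 = 1.2 L/s.
R = (PIP − Pplat)/V̇ = (41.2 − 13.0) / 1.2 = 28.2/1.2 = 23.5 cmH2O·s/L.
C = Vt/(Pplat − PEEP) = 485.0 / (13.0 − 5) = 485.0/8.0 = 60.625 mL/cmH2O.
τ = R × C = 23.5 × 0.06063 L/cmH2O = 1.425 s.
Fraction remaining = e^(−Te/τ) = e^(−1.99/1.425) = 0.2475.
Trapped volume = 485.0 × 0.2475 = 120.04 mL.

120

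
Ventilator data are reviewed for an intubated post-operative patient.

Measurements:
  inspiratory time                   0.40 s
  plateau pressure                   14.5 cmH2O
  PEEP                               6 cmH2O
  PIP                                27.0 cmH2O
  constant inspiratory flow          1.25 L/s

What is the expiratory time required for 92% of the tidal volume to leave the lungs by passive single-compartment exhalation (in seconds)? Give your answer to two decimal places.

1.49

Vt = flow × Ti = 1.25 L/s × 0.40 s × 1000 mL/L = 500.0 mL.
R = (PIP − Pplat)/V̇ = (27.0 − 14.5) / 1.25 = 12.5/1.25 = 10.0 cmH2O·s/L.
C = Vt/(Pplat − PEEP) = 500.0 / (14.5 − 6) = 500.0/8.5 = 58.824 mL/cmH2O.
τ = R × C = 10.0 × 0.05882 L/cmH2O = 0.5882 s.
t = −τ·ln(1 − 0.92) = −0.5882·ln(0.08) = 1.486 s.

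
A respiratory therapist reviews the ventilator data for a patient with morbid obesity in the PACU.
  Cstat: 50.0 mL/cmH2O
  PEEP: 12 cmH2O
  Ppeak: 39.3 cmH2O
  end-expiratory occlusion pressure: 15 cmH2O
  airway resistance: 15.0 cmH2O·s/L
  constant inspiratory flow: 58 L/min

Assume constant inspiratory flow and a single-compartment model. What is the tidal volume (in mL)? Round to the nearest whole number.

Flow: 58 L/min ÷ 60 = 0.9667 L/s.
Total PEEP = 15 cmH2O (set 12 + intrinsic 3); this is the baseline alveolar pressure.
Equation of motion (constant flow): PIP = Vt/C + R·V̇ + PEEP.
Vt/C = PIP − R·V̇ − PEEP = 39.3 − 14.501 − 15 = 9.799 cmH2O.
Vt = C × 9.799 = 50.0 × 9.799 = 489.95 mL.

490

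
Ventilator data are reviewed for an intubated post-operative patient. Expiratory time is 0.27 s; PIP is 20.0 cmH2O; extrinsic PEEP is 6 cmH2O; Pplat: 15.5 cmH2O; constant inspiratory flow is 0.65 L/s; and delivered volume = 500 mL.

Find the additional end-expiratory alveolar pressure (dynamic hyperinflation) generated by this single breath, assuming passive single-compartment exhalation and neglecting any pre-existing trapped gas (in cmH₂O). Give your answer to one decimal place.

4.5

R = (PIP − Pplat)/V̇ = (20.0 − 15.5) / 0.65 = 4.5/0.65 = 6.923 cmH2O·s/L.
C = Vt/(Pplat − PEEP) = 500.0 / (15.5 − 6) = 500.0/9.5 = 52.632 mL/cmH2O.
τ = R × C = 6.923 × 0.05263 L/cmH2O = 0.3644 s.
Fraction remaining = e^(−Te/τ) = e^(−0.27/0.3644) = 0.4767; trapped volume = 500.0 × 0.4767 = 238.35 mL.
Additional alveolar pressure from trapping ≈ V_trapped / C = 238.35 / 52.632 = 4.529 cmH2O.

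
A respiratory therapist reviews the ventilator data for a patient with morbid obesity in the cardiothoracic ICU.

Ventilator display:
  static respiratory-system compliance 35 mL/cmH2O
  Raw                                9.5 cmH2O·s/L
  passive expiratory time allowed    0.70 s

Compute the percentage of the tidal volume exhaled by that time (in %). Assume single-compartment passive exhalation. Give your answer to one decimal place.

τ = R × C = 9.5 × 35 mL/cmH2O = 9.5 × 0.035 L/cmH2O = 0.3325 s.
Passive exhalation: V(t)/V₀ = e^(−t/τ) = e^(−0.70/0.3325) = 0.1218.
Fraction exhaled = 1 − 0.1218 = 0.8782 → 87.82%.

87.8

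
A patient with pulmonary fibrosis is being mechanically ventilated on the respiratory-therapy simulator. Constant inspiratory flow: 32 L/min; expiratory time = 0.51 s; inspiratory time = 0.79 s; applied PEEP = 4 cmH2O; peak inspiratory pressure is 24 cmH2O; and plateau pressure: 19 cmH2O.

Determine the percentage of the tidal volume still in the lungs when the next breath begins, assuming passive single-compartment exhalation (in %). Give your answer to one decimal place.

14.4

Flow: 32 L/min ÷ 60 = 0.5333 L/s.
Vt = flow × Ti = 0.5333 L/s × 0.79 s × 1000 mL/L = 421.31 mL.
R = (PIP − Pplat)/V̇ = (24 − 19) / 0.5333 = 5.0/0.5333 = 9.376 cmH2O·s/L.
C = Vt/(Pplat − PEEP) = 421.31 / (19 − 4) = 421.31/15.0 = 28.087 mL/cmH2O.
τ = R × C = 9.376 × 0.02809 L/cmH2O = 0.2634 s.
Fraction remaining at end-expiration = e^(−Te/τ) = e^(−0.51/0.2634) = 0.1442 → 14.42%.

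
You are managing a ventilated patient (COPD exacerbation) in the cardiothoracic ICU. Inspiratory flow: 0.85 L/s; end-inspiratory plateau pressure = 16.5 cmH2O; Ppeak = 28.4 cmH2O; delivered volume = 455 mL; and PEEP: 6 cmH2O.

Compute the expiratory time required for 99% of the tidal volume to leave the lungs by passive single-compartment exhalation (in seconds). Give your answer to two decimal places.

2.79

R = (PIP − Pplat)/V̇ = (28.4 − 16.5) / 0.85 = 11.9/0.85 = 14.0 cmH2O·s/L.
C = Vt/(Pplat − PEEP) = 455.0 / (16.5 − 6) = 455.0/10.5 = 43.333 mL/cmH2O.
τ = R × C = 14.0 × 0.04333 L/cmH2O = 0.6066 s.
t = −τ·ln(1 − 0.99) = −0.6066·ln(0.01) = 2.793 s.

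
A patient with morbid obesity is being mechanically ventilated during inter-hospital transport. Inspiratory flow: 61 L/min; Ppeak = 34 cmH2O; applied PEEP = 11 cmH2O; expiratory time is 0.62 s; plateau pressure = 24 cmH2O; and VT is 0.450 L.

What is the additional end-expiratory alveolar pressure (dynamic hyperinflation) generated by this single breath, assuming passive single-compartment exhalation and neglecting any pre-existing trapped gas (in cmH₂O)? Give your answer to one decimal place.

2.1

Flow: 61 L/min ÷ 60 = 1.0167 L/s.
R = (PIP − Pplat)/V̇ = (34 − 24) / 1.0167 = 10.0/1.0167 = 9.836 cmH2O·s/L.
C = Vt/(Pplat − PEEP) = 450.0 / (24 − 11) = 450.0/13.0 = 34.615 mL/cmH2O.
τ = R × C = 9.836 × 0.03462 L/cmH2O = 0.3405 s.
Fraction remaining = e^(−Te/τ) = e^(−0.62/0.3405) = 0.1619; trapped volume = 450.0 × 0.1619 = 72.855 mL.
Additional alveolar pressure from trapping ≈ V_trapped / C = 72.855 / 34.615 = 2.105 cmH2O.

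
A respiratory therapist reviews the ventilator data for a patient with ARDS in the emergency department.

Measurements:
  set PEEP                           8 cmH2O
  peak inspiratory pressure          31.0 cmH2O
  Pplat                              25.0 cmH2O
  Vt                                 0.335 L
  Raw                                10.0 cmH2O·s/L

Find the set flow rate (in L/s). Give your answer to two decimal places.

0.60

flow = (PIP − Pplat) / Raw = 6.0 / 10.0 = 0.6 L/s.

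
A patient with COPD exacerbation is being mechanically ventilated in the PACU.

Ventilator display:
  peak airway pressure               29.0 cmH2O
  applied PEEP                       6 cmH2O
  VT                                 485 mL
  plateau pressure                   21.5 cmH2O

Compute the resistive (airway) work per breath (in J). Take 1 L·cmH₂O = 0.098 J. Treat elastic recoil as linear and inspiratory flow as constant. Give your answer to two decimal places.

With constant inspiratory flow the resistive pressure is constant at PIP − Pplat = 29.0 − 21.5 = 7.5 cmH2O, so resistive work = 7.5 × 0.485 = 3.638 L·cmH2O.
× 0.098 J/(L·cmH2O) → 0.3565 J.

0.36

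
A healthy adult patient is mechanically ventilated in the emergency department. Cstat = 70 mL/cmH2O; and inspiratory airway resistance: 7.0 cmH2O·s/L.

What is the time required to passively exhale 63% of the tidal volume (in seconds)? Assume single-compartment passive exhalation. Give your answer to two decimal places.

τ = R × C = 7.0 × 70 mL/cmH2O = 7.0 × 0.070 L/cmH2O = 0.49 s.
Exhaled fraction f = 1 − e^(−t/τ) → t = −τ·ln(1 − f) = −0.49·ln(0.37) = 0.4872 s.

0.49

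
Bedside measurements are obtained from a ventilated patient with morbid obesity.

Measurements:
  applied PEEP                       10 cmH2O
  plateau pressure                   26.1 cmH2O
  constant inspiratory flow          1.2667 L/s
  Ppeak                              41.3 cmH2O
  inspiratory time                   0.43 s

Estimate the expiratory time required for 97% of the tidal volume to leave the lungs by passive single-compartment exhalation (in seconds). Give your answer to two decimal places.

1.42

Vt = flow × Ti = 1.2667 L/s × 0.43 s × 1000 mL/L = 544.68 mL.
R = (PIP − Pplat)/V̇ = (41.3 − 26.1) / 1.2667 = 15.2/1.2667 = 12.0 cmH2O·s/L.
C = Vt/(Pplat − PEEP) = 544.68 / (26.1 − 10) = 544.68/16.1 = 33.831 mL/cmH2O.
τ = R × C = 12.0 × 0.03383 L/cmH2O = 0.406 s.
t = −τ·ln(1 − 0.97) = −0.406·ln(0.03) = 1.424 s.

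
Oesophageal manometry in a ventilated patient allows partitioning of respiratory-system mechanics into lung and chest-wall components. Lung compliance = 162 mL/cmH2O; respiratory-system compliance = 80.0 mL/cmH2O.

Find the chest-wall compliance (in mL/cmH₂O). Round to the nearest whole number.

1/Ccw = 1/Crs − 1/CL.
1/Ccw = 1/80.0 − 1/162 = 0.006327.
Ccw = 158.05 mL/cmH2O.

158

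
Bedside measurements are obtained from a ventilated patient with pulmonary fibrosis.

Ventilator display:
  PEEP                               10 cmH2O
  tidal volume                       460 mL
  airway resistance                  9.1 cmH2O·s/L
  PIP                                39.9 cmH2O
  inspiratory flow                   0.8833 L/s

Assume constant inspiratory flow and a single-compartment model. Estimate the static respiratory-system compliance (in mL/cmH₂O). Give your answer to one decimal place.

21.0

Equation of motion (constant flow): PIP = Vt/C + R·V̇ + PEEP.
Vt/C = PIP − R·V̇ − PEEP = 39.9 − 9.1×0.8833 − 10 = 39.9 − 8.038 − 10 = 21.862 cmH2O.
C = Vt / 21.862 = 460 / 21.862 = 21.041 mL/cmH2O.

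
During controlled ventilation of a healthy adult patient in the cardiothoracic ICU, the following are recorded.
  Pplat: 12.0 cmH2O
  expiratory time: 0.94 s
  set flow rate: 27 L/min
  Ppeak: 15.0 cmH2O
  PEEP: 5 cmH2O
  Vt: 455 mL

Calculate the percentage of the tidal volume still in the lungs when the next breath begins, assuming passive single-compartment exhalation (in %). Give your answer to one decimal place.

11.4

Flow: 27 L/min ÷ 60 = 0.45 L/s.
R = (PIP − Pplat)/V̇ = (15.0 − 12.0) / 0.45 = 3.0/0.45 = 6.667 cmH2O·s/L.
C = Vt/(Pplat − PEEP) = 455.0 / (12.0 − 5) = 455.0/7.0 = 65.0 mL/cmH2O.
τ = R × C = 6.667 × 0.065 L/cmH2O = 0.4334 s.
Fraction remaining at end-expiration = e^(−Te/τ) = e^(−0.94/0.4334) = 0.1143 → 11.43%.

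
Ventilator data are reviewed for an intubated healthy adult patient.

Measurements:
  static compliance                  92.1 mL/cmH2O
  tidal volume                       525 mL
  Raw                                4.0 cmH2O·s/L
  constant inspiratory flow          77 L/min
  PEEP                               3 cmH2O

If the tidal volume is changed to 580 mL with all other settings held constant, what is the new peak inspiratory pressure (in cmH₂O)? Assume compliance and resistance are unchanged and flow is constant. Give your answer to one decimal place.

14.4

Flow: 77 L/min ÷ 60 = 1.2833 L/s.
PIP = Vt/C + R·V̇ + PEEP (constant-flow equation of motion).
Only the elastic term changes: ΔPIP = ΔVt / C = (580 − 525) / 92.1 = 0.5972 cmH2O.
Original PIP = 525/92.1 + 4.0×1.2833 + 3 = 13.834 cmH2O; new PIP = 13.834 + (0.5972) = 14.431 cmH2O.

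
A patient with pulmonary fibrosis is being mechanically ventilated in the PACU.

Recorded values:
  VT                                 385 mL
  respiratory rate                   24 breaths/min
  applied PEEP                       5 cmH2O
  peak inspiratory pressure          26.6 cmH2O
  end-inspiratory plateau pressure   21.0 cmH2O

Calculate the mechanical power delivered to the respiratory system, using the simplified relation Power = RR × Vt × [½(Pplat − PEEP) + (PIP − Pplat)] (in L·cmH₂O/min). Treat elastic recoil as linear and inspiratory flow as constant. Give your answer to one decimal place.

Per-breath work = Vt × [½(Pplat−PEEP) + (PIP−Pplat)] = 0.385 × [0.5×16.0 + 5.6] = 0.385 × 13.6 = 5.236 L·cmH2O.
Power = 24 × 5.236 = 125.66 L·cmH2O/min.

125.7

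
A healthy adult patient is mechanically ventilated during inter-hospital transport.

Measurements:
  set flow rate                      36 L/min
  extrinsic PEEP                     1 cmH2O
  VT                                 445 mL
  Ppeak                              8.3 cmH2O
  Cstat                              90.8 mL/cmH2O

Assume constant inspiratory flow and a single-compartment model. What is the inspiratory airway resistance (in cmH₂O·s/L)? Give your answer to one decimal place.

Flow: 36 L/min ÷ 60 = 0.6 L/s.
Equation of motion (constant flow): PIP = Vt/C + R·V̇ + PEEP.
R·V̇ = PIP − Vt/C − PEEP = 8.3 − 445/90.8 − 1 = 8.3 − 4.901 − 1 = 2.399 cmH2O.
R = 2.399 / 0.6 = 3.998 cmH2O·s/L.

4.0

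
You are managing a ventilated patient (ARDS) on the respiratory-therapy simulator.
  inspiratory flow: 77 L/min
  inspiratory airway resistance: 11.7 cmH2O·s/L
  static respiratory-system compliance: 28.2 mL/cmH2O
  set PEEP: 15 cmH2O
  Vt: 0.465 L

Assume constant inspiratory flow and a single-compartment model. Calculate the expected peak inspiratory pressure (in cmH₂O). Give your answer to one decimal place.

Flow: 77 L/min ÷ 60 = 1.2833 L/s.
Equation of motion (constant flow): PIP = Vt/C + R·V̇ + PEEP.
PIP = 465/28.2 + 11.7×1.2833 + 15 = 16.489 + 15.015 + 15 = 46.504 cmH2O.

46.5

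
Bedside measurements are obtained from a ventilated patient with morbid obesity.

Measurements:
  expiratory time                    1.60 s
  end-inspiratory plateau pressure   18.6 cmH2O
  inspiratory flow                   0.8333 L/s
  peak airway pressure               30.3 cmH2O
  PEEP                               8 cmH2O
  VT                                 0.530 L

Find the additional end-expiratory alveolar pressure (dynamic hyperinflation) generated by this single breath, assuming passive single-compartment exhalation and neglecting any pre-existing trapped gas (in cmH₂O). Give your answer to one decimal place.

1.1

R = (PIP − Pplat)/V̇ = (30.3 − 18.6) / 0.8333 = 11.7/0.8333 = 14.041 cmH2O·s/L.
C = Vt/(Pplat − PEEP) = 530.0 / (18.6 − 8) = 530.0/10.6 = 50.0 mL/cmH2O.
τ = R × C = 14.041 × 0.05 L/cmH2O = 0.7021 s.
Fraction remaining = e^(−Te/τ) = e^(−1.60/0.7021) = 0.1024; trapped volume = 530.0 × 0.1024 = 54.272 mL.
Additional alveolar pressure from trapping ≈ V_trapped / C = 54.272 / 50.0 = 1.085 cmH2O.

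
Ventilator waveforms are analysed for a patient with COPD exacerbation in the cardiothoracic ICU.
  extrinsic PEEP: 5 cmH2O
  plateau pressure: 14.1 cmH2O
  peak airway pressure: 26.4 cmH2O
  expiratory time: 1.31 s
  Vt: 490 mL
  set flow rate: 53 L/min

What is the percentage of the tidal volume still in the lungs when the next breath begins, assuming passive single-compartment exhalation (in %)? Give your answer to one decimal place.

Flow: 53 L/min ÷ 60 = 0.8833 L/s.
R = (PIP − Pplat)/V̇ = (26.4 − 14.1) / 0.8833 = 12.3/0.8833 = 13.925 cmH2O·s/L.
C = Vt/(Pplat − PEEP) = 490.0 / (14.1 − 5) = 490.0/9.1 = 53.846 mL/cmH2O.
τ = R × C = 13.925 × 0.05385 L/cmH2O = 0.7499 s.
Fraction remaining at end-expiration = e^(−Te/τ) = e^(−1.31/0.7499) = 0.1743 → 17.43%.

17.4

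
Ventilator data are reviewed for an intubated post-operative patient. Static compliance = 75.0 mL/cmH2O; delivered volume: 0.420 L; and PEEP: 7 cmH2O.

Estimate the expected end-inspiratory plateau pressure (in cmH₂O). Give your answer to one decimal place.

Pplat = PEEP + Vt / Cstat = 7 + 420 / 75.0 = 7 + 5.6 = 12.6 cmH2O.

12.6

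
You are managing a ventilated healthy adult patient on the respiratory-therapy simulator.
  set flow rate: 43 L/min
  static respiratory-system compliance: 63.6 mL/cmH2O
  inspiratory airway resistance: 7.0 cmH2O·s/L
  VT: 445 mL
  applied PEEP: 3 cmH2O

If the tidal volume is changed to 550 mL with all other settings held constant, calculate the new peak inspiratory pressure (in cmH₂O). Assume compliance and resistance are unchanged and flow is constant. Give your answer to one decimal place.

Flow: 43 L/min ÷ 60 = 0.7167 L/s.
PIP = Vt/C + R·V̇ + PEEP (constant-flow equation of motion).
Only the elastic term changes: ΔPIP = ΔVt / C = (550 − 445) / 63.6 = 1.651 cmH2O.
Original PIP = 445/63.6 + 7.0×0.7167 + 3 = 15.014 cmH2O; new PIP = 15.014 + (1.651) = 16.665 cmH2O.

16.7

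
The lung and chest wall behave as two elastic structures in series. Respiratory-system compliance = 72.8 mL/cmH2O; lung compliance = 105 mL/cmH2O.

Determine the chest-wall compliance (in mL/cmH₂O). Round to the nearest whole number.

1/Ccw = 1/Crs − 1/CL.
1/Ccw = 1/72.8 − 1/105 = 0.004212.
Ccw = 237.42 mL/cmH2O.

237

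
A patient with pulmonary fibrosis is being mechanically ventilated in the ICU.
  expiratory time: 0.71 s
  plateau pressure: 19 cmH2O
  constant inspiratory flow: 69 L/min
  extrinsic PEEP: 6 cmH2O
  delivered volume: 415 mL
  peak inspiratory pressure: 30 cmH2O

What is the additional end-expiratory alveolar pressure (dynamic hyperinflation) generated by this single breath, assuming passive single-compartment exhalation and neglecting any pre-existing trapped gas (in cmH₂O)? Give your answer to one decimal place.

Flow: 69 L/min ÷ 60 = 1.15 L/s.
R = (PIP − Pplat)/V̇ = (30 − 19) / 1.15 = 11.0/1.15 = 9.565 cmH2O·s/L.
C = Vt/(Pplat − PEEP) = 415.0 / (19 − 6) = 415.0/13.0 = 31.923 mL/cmH2O.
τ = R × C = 9.565 × 0.03192 L/cmH2O = 0.3053 s.
Fraction remaining = e^(−Te/τ) = e^(−0.71/0.3053) = 0.09773; trapped volume = 415.0 × 0.09773 = 40.558 mL.
Additional alveolar pressure from trapping ≈ V_trapped / C = 40.558 / 31.923 = 1.27 cmH2O.

1.3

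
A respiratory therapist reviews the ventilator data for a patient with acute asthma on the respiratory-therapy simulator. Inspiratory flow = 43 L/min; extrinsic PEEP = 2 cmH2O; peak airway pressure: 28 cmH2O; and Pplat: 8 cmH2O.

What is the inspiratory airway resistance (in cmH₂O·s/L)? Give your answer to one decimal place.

27.9

Flow: 43 L/min ÷ 60 = 0.7167 L/s.
Raw = (PIP − Pplat) / flow = (28 − 8) / 0.7167 = 20.0 / 0.7167 = 27.906 cmH2O·s/L.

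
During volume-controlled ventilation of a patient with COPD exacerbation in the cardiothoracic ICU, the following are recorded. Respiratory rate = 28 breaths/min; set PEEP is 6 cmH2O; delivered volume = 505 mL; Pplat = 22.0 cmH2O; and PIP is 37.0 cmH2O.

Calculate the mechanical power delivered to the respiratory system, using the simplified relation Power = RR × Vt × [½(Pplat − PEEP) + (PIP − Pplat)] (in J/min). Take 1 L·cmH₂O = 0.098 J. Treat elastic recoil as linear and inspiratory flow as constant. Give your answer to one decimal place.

Per-breath work = Vt × [½(Pplat−PEEP) + (PIP−Pplat)] = 0.505 × [0.5×16.0 + 15.0] = 0.505 × 23.0 = 11.615 L·cmH2O.
Power = 28 × 11.615 = 325.22 L·cmH2O/min.
× 0.098 J/(L·cmH2O) → 31.872 J/min.

31.9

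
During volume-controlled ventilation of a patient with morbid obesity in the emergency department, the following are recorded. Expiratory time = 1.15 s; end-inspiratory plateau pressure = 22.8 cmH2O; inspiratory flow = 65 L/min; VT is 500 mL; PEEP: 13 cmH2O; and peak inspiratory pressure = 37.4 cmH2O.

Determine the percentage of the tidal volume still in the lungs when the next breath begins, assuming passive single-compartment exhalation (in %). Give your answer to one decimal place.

18.8

Flow: 65 L/min ÷ 60 = 1.0833 L/s.
R = (PIP − Pplat)/V̇ = (37.4 − 22.8) / 1.0833 = 14.6/1.0833 = 13.477 cmH2O·s/L.
C = Vt/(Pplat − PEEP) = 500.0 / (22.8 − 13) = 500.0/9.8 = 51.02 mL/cmH2O.
τ = R × C = 13.477 × 0.05102 L/cmH2O = 0.6876 s.
Fraction remaining at end-expiration = e^(−Te/τ) = e^(−1.15/0.6876) = 0.1878 → 18.78%.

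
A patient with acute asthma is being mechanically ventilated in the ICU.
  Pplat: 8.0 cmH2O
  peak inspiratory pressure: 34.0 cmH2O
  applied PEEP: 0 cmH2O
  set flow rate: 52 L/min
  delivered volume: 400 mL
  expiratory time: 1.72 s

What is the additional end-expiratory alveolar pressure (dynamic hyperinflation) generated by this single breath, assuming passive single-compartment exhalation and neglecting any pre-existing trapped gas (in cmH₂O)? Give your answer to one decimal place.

Flow: 52 L/min ÷ 60 = 0.8667 L/s.
R = (PIP − Pplat)/V̇ = (34.0 − 8.0) / 0.8667 = 26.0/0.8667 = 29.999 cmH2O·s/L.
C = Vt/(Pplat − PEEP) = 400.0 / (8.0 − 0) = 400.0/8.0 = 50.0 mL/cmH2O.
τ = R × C = 29.999 × 0.05 L/cmH2O = 1.5 s.
Fraction remaining = e^(−Te/τ) = e^(−1.72/1.5) = 0.3177; trapped volume = 400.0 × 0.3177 = 127.08 mL.
Additional alveolar pressure from trapping ≈ V_trapped / C = 127.08 / 50.0 = 2.542 cmH2O.

2.5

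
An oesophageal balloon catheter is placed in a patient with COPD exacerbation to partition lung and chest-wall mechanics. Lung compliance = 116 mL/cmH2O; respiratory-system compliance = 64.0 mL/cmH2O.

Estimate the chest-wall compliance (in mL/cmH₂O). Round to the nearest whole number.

143

1/Ccw = 1/Crs − 1/CL.
1/Ccw = 1/64.0 − 1/116 = 0.007004.
Ccw = 142.78 mL/cmH2O.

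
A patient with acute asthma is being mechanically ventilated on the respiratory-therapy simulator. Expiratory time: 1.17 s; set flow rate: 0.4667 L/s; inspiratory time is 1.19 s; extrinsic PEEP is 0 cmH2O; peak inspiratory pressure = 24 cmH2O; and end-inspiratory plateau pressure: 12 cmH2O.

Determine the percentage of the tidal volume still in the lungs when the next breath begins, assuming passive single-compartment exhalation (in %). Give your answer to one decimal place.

37.4

Vt = flow × Ti = 0.4667 L/s × 1.19 s × 1000 mL/L = 555.37 mL.
R = (PIP − Pplat)/V̇ = (24 − 12) / 0.4667 = 12.0/0.4667 = 25.712 cmH2O·s/L.
C = Vt/(Pplat − PEEP) = 555.37 / (12 − 0) = 555.37/12.0 = 46.281 mL/cmH2O.
τ = R × C = 25.712 × 0.04628 L/cmH2O = 1.19 s.
Fraction remaining at end-expiration = e^(−Te/τ) = e^(−1.17/1.19) = 0.3741 → 37.41%.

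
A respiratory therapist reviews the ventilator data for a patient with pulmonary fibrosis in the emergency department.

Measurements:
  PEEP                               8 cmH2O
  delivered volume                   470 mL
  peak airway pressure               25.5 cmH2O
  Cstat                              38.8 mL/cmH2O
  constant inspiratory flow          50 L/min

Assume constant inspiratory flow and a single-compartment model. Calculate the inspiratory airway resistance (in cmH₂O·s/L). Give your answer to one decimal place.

6.5

Flow: 50 L/min ÷ 60 = 0.8333 L/s.
Equation of motion (constant flow): PIP = Vt/C + R·V̇ + PEEP.
R·V̇ = PIP − Vt/C − PEEP = 25.5 − 470/38.8 − 8 = 25.5 − 12.113 − 8 = 5.387 cmH2O.
R = 5.387 / 0.8333 = 6.465 cmH2O·s/L.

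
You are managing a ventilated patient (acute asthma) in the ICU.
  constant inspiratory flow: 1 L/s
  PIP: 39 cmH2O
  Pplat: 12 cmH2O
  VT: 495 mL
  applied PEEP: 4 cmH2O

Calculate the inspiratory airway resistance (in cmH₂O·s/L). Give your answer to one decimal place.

27.0

Raw = (PIP − Pplat) / flow = (39 − 12) / 1 = 27.0 / 1 = 27.0 cmH2O·s/L.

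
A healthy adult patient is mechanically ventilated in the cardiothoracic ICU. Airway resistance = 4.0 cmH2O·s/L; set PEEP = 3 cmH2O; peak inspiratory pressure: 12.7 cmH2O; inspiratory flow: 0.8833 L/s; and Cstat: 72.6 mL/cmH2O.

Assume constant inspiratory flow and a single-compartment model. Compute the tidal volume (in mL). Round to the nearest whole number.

Equation of motion (constant flow): PIP = Vt/C + R·V̇ + PEEP.
Vt/C = PIP − R·V̇ − PEEP = 12.7 − 3.533 − 3 = 6.167 cmH2O.
Vt = C × 6.167 = 72.6 × 6.167 = 447.72 mL.

448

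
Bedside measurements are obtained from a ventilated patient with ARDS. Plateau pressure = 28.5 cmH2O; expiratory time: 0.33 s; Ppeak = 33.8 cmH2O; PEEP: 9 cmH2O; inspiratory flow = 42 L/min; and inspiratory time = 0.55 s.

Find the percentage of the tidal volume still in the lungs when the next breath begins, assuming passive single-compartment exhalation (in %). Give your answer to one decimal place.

11.0

Flow: 42 L/min ÷ 60 = 0.7 L/s.
Vt = flow × Ti = 0.7 L/s × 0.55 s × 1000 mL/L = 385.0 mL.
R = (PIP − Pplat)/V̇ = (33.8 − 28.5) / 0.7 = 5.3/0.7 = 7.571 cmH2O·s/L.
C = Vt/(Pplat − PEEP) = 385.0 / (28.5 − 9) = 385.0/19.5 = 19.744 mL/cmH2O.
τ = R × C = 7.571 × 0.01974 L/cmH2O = 0.1495 s.
Fraction remaining at end-expiration = e^(−Te/τ) = e^(−0.33/0.1495) = 0.11 → 11.0%.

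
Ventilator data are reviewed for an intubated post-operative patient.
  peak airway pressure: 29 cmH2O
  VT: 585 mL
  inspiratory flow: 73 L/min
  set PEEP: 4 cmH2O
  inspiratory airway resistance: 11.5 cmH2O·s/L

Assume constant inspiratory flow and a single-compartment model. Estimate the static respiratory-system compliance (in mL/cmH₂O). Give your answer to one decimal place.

Flow: 73 L/min ÷ 60 = 1.2167 L/s.
Equation of motion (constant flow): PIP = Vt/C + R·V̇ + PEEP.
Vt/C = PIP − R·V̇ − PEEP = 29 − 11.5×1.2167 − 4 = 29 − 13.992 − 4 = 11.008 cmH2O.
C = Vt / 11.008 = 585 / 11.008 = 53.143 mL/cmH2O.

53.1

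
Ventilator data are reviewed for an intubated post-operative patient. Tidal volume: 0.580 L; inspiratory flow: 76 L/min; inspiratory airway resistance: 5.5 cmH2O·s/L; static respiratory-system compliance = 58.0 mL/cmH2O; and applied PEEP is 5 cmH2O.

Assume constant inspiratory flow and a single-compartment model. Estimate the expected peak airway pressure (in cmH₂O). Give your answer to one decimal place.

Flow: 76 L/min ÷ 60 = 1.2667 L/s.
Equation of motion (constant flow): PIP = Vt/C + R·V̇ + PEEP.
PIP = 580/58.0 + 5.5×1.2667 + 5 = 10.0 + 6.967 + 5 = 21.967 cmH2O.

22.0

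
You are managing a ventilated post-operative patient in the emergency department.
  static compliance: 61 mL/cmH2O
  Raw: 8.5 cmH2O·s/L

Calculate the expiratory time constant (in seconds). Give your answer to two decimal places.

τ = R × C = 8.5 × 61 mL/cmH2O = 8.5 × 0.061 L/cmH2O = 0.5185 s.

0.52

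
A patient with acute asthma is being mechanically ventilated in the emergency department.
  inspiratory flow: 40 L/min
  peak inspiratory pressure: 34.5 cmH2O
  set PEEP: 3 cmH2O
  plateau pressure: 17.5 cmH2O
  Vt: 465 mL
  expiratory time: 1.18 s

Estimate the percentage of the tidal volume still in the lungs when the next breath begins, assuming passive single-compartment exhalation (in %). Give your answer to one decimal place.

Flow: 40 L/min ÷ 60 = 0.6667 L/s.
R = (PIP − Pplat)/V̇ = (34.5 − 17.5) / 0.6667 = 17.0/0.6667 = 25.499 cmH2O·s/L.
C = Vt/(Pplat − PEEP) = 465.0 / (17.5 − 3) = 465.0/14.5 = 32.069 mL/cmH2O.
τ = R × C = 25.499 × 0.03207 L/cmH2O = 0.8178 s.
Fraction remaining at end-expiration = e^(−Te/τ) = e^(−1.18/0.8178) = 0.2362 → 23.62%.

23.6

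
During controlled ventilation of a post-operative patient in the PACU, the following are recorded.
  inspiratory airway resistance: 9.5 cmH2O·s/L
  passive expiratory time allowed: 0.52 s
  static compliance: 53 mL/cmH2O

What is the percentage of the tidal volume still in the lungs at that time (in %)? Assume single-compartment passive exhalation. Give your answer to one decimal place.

τ = R × C = 9.5 × 53 mL/cmH2O = 9.5 × 0.053 L/cmH2O = 0.5035 s.
Passive exhalation: V(t)/V₀ = e^(−t/τ) = e^(−0.52/0.5035) = 0.356.
Fraction remaining = 0.356 → 35.6%.

35.6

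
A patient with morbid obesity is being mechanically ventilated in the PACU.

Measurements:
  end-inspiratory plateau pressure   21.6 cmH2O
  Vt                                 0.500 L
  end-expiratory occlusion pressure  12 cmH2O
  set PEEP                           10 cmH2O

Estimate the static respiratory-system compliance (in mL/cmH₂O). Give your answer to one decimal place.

52.1

End-expiratory occlusion gives total PEEP = 12 cmH2O (intrinsic PEEP = 12 − 10 = 2). Use total PEEP for the elastic gradient.
Cstat = Vt / (Pplat − PEEPtotal) = 500 / (21.6 − 12) = 500 / 9.6 = 52.083 mL/cmH2O.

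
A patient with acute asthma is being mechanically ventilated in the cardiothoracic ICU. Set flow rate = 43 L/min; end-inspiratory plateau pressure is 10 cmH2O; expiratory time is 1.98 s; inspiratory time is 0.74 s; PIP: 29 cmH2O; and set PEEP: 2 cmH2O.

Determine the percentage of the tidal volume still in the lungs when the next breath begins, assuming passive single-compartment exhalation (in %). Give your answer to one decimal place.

32.4

Flow: 43 L/min ÷ 60 = 0.7167 L/s.
Vt = flow × Ti = 0.7167 L/s × 0.74 s × 1000 mL/L = 530.36 mL.
R = (PIP − Pplat)/V̇ = (29 − 10) / 0.7167 = 19.0/0.7167 = 26.51 cmH2O·s/L.
C = Vt/(Pplat − PEEP) = 530.36 / (10 − 2) = 530.36/8.0 = 66.295 mL/cmH2O.
τ = R × C = 26.51 × 0.0663 L/cmH2O = 1.758 s.
Fraction remaining at end-expiration = e^(−Te/τ) = e^(−1.98/1.758) = 0.3242 → 32.42%.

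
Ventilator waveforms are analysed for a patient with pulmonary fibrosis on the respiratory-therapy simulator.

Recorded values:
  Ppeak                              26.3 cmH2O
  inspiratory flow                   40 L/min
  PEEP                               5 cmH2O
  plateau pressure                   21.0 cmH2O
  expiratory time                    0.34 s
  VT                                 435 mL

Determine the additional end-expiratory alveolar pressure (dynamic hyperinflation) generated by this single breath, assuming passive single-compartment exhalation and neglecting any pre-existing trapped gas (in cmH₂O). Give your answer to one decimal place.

Flow: 40 L/min ÷ 60 = 0.6667 L/s.
R = (PIP − Pplat)/V̇ = (26.3 − 21.0) / 0.6667 = 5.3/0.6667 = 7.95 cmH2O·s/L.
C = Vt/(Pplat − PEEP) = 435.0 / (21.0 − 5) = 435.0/16.0 = 27.188 mL/cmH2O.
τ = R × C = 7.95 × 0.02719 L/cmH2O = 0.2162 s.
Fraction remaining = e^(−Te/τ) = e^(−0.34/0.2162) = 0.2075; trapped volume = 435.0 × 0.2075 = 90.263 mL.
Additional alveolar pressure from trapping ≈ V_trapped / C = 90.263 / 27.188 = 3.32 cmH2O.

3.3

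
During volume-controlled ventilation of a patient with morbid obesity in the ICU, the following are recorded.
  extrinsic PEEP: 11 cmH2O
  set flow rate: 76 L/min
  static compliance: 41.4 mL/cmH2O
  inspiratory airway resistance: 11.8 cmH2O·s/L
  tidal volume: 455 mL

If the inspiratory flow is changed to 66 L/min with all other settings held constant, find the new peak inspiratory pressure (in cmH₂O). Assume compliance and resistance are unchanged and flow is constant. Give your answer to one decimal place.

Flow: 76 L/min ÷ 60 = 1.2667 L/s.
New flow: 66 L/min ÷ 60 = 1.1 L/s.
PIP = Vt/C + R·V̇ + PEEP (constant-flow equation of motion).
Only the resistive term changes: ΔPIP = R × ΔV̇ = 11.8 × (1.1 − 1.2667) = 11.8 × -0.1667 = -1.967 cmH2O.
Original PIP = 455/41.4 + 11.8×1.2667 + 11 = 36.937 cmH2O; new PIP = 36.937 + (-1.967) = 34.97 cmH2O.

35.0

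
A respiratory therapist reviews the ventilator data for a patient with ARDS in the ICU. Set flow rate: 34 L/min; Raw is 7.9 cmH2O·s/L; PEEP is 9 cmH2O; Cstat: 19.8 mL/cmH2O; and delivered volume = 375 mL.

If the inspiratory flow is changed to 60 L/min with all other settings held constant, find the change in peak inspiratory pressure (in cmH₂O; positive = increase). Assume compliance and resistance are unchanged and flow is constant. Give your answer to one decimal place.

3.4

Flow: 34 L/min ÷ 60 = 0.5667 L/s.
New flow: 60 L/min ÷ 60 = 1 L/s.
PIP = Vt/C + R·V̇ + PEEP (constant-flow equation of motion).
Only the resistive term changes: ΔPIP = R × ΔV̇ = 7.9 × (1 − 0.5667) = 7.9 × 0.4333 = 3.423 cmH2O.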